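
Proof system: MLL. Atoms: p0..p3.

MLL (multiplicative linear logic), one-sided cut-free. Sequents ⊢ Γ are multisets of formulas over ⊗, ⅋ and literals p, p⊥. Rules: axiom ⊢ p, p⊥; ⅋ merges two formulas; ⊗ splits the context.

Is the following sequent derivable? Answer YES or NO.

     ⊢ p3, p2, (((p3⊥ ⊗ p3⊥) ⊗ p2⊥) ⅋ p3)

Derivation (root first):
[⅋]  ⊢ p3, p2, (((p3⊥ ⊗ p3⊥) ⊗ p2⊥) ⅋ p3)
  [⊗]  ⊢ p3, p3, p2, ((p3⊥ ⊗ p3⊥) ⊗ p2⊥)
    [⊗]  ⊢ p3, p3, (p3⊥ ⊗ p3⊥)
      [Ax]  ⊢ p3, p3⊥
      [Ax]  ⊢ p3, p3⊥
    [Ax]  ⊢ p2, p2⊥

Result: YES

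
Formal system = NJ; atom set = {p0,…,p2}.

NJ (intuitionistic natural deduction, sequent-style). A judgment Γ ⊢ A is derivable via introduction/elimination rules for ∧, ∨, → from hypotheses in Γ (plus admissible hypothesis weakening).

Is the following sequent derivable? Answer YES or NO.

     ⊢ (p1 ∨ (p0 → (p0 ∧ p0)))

Derivation (root first):
[∨I₂]  ⊢ (p1 ∨ (p0 → (p0 ∧ p0)))
  [→I]  ⊢ (p0 → (p0 ∧ p0))
    [∧I] p0 ⊢ (p0 ∧ p0)
      [Ax] p0 ⊢ p0
      [Ax] p0 ⊢ p0

Result: YES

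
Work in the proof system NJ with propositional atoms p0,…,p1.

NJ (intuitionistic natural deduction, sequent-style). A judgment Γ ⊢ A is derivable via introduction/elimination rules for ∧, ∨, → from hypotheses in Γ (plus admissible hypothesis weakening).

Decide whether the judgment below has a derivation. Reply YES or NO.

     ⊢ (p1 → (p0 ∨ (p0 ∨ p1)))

Derivation trace:
[→I]  ⊢ (p1 → (p0 ∨ (p0 ∨ p1)))
  [∨I₂] p1 ⊢ (p0 ∨ (p0 ∨ p1))
    [∨I₂] p1 ⊢ (p0 ∨ p1)
      [Ax] p1 ⊢ p1

Result: YES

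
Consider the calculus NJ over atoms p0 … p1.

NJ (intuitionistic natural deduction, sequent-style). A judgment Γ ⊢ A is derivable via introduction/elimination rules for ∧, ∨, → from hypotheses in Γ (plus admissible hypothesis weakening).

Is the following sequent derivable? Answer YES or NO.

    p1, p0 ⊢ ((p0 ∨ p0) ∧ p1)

Derivation trace:
[∧I] p1, p0 ⊢ ((p0 ∨ p0) ∧ p1)
  [∨I₂] p0 ⊢ (p0 ∨ p0)
    [Ax] p0 ⊢ p0
  [Ax] p1 ⊢ p1

Result: YES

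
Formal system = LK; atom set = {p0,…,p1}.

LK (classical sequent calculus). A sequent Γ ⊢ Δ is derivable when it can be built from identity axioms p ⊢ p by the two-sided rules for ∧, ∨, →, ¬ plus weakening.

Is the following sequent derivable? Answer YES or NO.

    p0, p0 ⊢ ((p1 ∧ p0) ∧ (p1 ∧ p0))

Truth-table refutation:
  v=00: Γ:[p0=F, p0=F] Δ:[((p1 ∧ p0) ∧ (p1 ∧ p0))=F] refutes=False
  v=01: Γ:[p0=F, p0=F] Δ:[((p1 ∧ p0) ∧ (p1 ∧ p0))=F] refutes=False
  v=10: Γ:[p0=T, p0=T] Δ:[((p1 ∧ p0) ∧ (p1 ∧ p0))=F] refutes=True  ← countermodel

Result: NO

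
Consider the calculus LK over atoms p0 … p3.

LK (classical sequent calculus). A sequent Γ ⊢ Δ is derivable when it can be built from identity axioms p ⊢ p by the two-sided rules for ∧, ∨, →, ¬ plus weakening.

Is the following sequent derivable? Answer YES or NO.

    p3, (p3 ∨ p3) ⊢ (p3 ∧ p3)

Derivation (root first):
[∧R] p3, (p3 ∨ p3) ⊢ (p3 ∧ p3)
  [∨L] (p3 ∨ p3) ⊢ p3
    [Ax] p3 ⊢ p3
    [Ax] p3 ⊢ p3
  [Ax] p3 ⊢ p3

Result: YES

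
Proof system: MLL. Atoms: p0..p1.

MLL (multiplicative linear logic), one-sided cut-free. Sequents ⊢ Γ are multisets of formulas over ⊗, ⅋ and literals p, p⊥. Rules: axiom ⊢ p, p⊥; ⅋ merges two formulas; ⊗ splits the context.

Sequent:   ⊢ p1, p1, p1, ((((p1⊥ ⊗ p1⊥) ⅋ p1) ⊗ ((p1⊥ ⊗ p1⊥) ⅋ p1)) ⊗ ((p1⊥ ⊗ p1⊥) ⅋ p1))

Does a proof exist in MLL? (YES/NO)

Derivation (root first):
[⊗]  ⊢ p1, p1, p1, ((((p1⊥ ⊗ p1⊥) ⅋ p1) ⊗ ((p1⊥ ⊗ p1⊥) ⅋ p1)) ⊗ ((p1⊥ ⊗ p1⊥) ⅋ p1))
  [⊗]  ⊢ p1, p1, (((p1⊥ ⊗ p1⊥) ⅋ p1) ⊗ ((p1⊥ ⊗ p1⊥) ⅋ p1))
    [⅋]  ⊢ p1, ((p1⊥ ⊗ p1⊥) ⅋ p1)
      [⊗]  ⊢ p1, p1, (p1⊥ ⊗ p1⊥)
        [Ax]  ⊢ p1, p1⊥
        [Ax]  ⊢ p1, p1⊥
    [⅋]  ⊢ p1, ((p1⊥ ⊗ p1⊥) ⅋ p1)
      [⊗]  ⊢ p1, p1, (p1⊥ ⊗ p1⊥)
        [Ax]  ⊢ p1, p1⊥
        [Ax]  ⊢ p1, p1⊥
  [⅋]  ⊢ p1, ((p1⊥ ⊗ p1⊥) ⅋ p1)
    [⊗]  ⊢ p1, p1, (p1⊥ ⊗ p1⊥)
      [Ax]  ⊢ p1, p1⊥
      [Ax]  ⊢ p1, p1⊥

Result: YES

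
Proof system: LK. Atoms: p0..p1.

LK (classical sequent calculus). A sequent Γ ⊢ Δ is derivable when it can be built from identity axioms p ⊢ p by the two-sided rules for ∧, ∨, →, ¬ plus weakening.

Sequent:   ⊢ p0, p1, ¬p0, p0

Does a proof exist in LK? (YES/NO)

Proof tree:
[WR]  ⊢ p0, p1, ¬p0, p0
  [¬R]  ⊢ p0, p1, ¬p0
    [WR] p0 ⊢ p0, p1
      [Ax] p0 ⊢ p0

Result: YES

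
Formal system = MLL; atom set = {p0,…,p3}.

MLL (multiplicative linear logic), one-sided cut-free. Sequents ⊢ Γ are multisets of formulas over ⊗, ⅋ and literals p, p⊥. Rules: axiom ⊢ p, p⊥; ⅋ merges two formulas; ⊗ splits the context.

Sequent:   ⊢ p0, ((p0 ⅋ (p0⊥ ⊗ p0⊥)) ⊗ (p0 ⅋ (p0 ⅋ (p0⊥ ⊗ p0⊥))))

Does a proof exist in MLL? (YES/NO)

Proof tree:
[⊗]  ⊢ p0, ((p0 ⅋ (p0⊥ ⊗ p0⊥)) ⊗ (p0 ⅋ (p0 ⅋ (p0⊥ ⊗ p0⊥))))
  [⅋]  ⊢ p0, (p0 ⅋ (p0⊥ ⊗ p0⊥))
    [⊗]  ⊢ p0, p0, (p0⊥ ⊗ p0⊥)
      [Ax]  ⊢ p0, p0⊥
      [Ax]  ⊢ p0, p0⊥
  [⅋]  ⊢ (p0 ⅋ (p0 ⅋ (p0⊥ ⊗ p0⊥)))
    [⅋]  ⊢ p0, (p0 ⅋ (p0⊥ ⊗ p0⊥))
      [⊗]  ⊢ p0, p0, (p0⊥ ⊗ p0⊥)
        [Ax]  ⊢ p0, p0⊥
        [Ax]  ⊢ p0, p0⊥

Result: YES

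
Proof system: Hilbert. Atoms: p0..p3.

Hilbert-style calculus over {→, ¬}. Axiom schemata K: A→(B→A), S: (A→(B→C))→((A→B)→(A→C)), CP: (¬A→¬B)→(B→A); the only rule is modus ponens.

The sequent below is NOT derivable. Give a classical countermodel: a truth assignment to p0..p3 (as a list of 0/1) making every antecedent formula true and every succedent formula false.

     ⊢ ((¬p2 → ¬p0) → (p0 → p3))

Enumerate valuations to refute Γ ⊢ Δ:
  v=0000: Γ:[] Δ:[((¬p2 → ¬p0) → (p0 → p3))=T] refutes=False
  v=0001: Γ:[] Δ:[((¬p2 → ¬p0) → (p0 → p3))=T] refutes=False
  v=0010: Γ:[] Δ:[((¬p2 → ¬p0) → (p0 → p3))=T] refutes=False
  v=0011: Γ:[] Δ:[((¬p2 → ¬p0) → (p0 → p3))=T] refutes=False
  v=0100: Γ:[] Δ:[((¬p2 → ¬p0) → (p0 → p3))=T] refutes=False
  v=0101: Γ:[] Δ:[((¬p2 → ¬p0) → (p0 → p3))=T] refutes=False
  v=0110: Γ:[] Δ:[((¬p2 → ¬p0) → (p0 → p3))=T] refutes=False
  v=0111: Γ:[] Δ:[((¬p2 → ¬p0) → (p0 → p3))=T] refutes=False
  v=1000: Γ:[] Δ:[((¬p2 → ¬p0) → (p0 → p3))=T] refutes=False
  v=1001: Γ:[] Δ:[((¬p2 → ¬p0) → (p0 → p3))=T] refutes=False
  v=1010: Γ:[] Δ:[((¬p2 → ¬p0) → (p0 → p3))=F] refutes=True  ← countermodel

Result: [1, 0, 1, 0]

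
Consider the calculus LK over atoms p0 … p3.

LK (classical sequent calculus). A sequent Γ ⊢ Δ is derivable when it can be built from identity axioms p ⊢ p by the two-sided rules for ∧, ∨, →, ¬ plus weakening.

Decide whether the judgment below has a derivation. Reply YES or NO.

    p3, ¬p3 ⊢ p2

Proof tree:
[¬L] p3, ¬p3 ⊢ p2
  [WR] p3 ⊢ p3, p2
    [Ax] p3 ⊢ p3

Result: YES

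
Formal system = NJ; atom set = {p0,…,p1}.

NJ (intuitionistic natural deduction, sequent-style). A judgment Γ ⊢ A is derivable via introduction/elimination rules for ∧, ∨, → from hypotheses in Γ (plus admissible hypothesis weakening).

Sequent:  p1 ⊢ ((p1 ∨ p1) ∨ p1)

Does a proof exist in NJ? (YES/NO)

Proof tree:
[∨I₁] p1 ⊢ ((p1 ∨ p1) ∨ p1)
  [∨I₂] p1 ⊢ (p1 ∨ p1)
    [Ax] p1 ⊢ p1

Result: YES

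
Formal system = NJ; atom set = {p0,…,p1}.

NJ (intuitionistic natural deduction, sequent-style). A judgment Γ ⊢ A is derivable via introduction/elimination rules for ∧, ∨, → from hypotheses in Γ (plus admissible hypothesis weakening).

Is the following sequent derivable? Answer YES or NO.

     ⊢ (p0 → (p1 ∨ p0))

Proof tree:
[→I]  ⊢ (p0 → (p1 ∨ p0))
  [∨I₂] p0 ⊢ (p1 ∨ p0)
    [Ax] p0 ⊢ p0

Result: YES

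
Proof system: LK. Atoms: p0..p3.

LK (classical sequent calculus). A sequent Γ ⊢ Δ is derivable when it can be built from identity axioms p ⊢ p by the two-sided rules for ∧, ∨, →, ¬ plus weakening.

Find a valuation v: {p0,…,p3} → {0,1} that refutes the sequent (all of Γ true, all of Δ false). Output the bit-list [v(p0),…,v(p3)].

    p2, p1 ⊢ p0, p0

Enumerate valuations to refute Γ ⊢ Δ:
  v=0000: Γ:[p2=F, p1=F] Δ:[p0=F, p0=F] refutes=False
  v=0001: Γ:[p2=F, p1=F] Δ:[p0=F, p0=F] refutes=False
  v=0010: Γ:[p2=T, p1=F] Δ:[p0=F, p0=F] refutes=False
  v=0011: Γ:[p2=T, p1=F] Δ:[p0=F, p0=F] refutes=False
  v=0100: Γ:[p2=F, p1=T] Δ:[p0=F, p0=F] refutes=False
  v=0101: Γ:[p2=F, p1=T] Δ:[p0=F, p0=F] refutes=False
  v=0110: Γ:[p2=T, p1=T] Δ:[p0=F, p0=F] refutes=True  ← countermodel

Result: [0, 1, 1, 0]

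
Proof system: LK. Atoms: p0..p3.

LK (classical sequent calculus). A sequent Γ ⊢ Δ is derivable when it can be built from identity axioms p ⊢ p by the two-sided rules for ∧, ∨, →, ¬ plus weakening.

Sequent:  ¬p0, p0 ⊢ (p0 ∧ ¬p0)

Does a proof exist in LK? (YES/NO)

Proof tree:
[∧R] ¬p0, p0 ⊢ (p0 ∧ ¬p0)
  [Ax] p0 ⊢ p0
  [¬L] ¬p0 ⊢ ¬p0
    [¬R]  ⊢ p0, ¬p0
      [Ax] p0 ⊢ p0

Result: YES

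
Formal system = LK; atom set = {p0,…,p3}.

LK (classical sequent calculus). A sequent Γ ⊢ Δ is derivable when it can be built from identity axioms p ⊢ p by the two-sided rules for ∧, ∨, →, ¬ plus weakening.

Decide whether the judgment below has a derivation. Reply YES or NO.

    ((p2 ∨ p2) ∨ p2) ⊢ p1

Truth-table refutation:
  v=0000: Γ:[((p2 ∨ p2) ∨ p2)=F] Δ:[p1=F] refutes=False
  v=0001: Γ:[((p2 ∨ p2) ∨ p2)=F] Δ:[p1=F] refutes=False
  v=0010: Γ:[((p2 ∨ p2) ∨ p2)=T] Δ:[p1=F] refutes=True  ← countermodel

Result: NO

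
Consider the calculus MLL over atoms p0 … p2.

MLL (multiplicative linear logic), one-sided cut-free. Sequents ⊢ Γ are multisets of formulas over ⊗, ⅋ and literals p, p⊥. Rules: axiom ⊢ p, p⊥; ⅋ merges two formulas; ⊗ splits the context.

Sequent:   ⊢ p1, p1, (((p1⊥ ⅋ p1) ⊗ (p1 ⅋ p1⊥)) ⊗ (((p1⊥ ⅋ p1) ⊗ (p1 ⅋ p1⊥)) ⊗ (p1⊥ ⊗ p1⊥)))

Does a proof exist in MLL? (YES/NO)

Derivation (root first):
[⊗]  ⊢ p1, p1, (((p1⊥ ⅋ p1) ⊗ (p1 ⅋ p1⊥)) ⊗ (((p1⊥ ⅋ p1) ⊗ (p1 ⅋ p1⊥)) ⊗ (p1⊥ ⊗ p1⊥)))
  [⊗]  ⊢ ((p1⊥ ⅋ p1) ⊗ (p1 ⅋ p1⊥))
    [⅋]  ⊢ (p1⊥ ⅋ p1)
      [Ax]  ⊢ p1, p1⊥
    [⅋]  ⊢ (p1 ⅋ p1⊥)
      [Ax]  ⊢ p1, p1⊥
  [⊗]  ⊢ p1, p1, (((p1⊥ ⅋ p1) ⊗ (p1 ⅋ p1⊥)) ⊗ (p1⊥ ⊗ p1⊥))
    [⊗]  ⊢ ((p1⊥ ⅋ p1) ⊗ (p1 ⅋ p1⊥))
      [⅋]  ⊢ (p1⊥ ⅋ p1)
        [Ax]  ⊢ p1, p1⊥
      [⅋]  ⊢ (p1 ⅋ p1⊥)
        [Ax]  ⊢ p1, p1⊥
    [⊗]  ⊢ p1, p1, (p1⊥ ⊗ p1⊥)
      [Ax]  ⊢ p1, p1⊥
      [Ax]  ⊢ p1, p1⊥

Result: YES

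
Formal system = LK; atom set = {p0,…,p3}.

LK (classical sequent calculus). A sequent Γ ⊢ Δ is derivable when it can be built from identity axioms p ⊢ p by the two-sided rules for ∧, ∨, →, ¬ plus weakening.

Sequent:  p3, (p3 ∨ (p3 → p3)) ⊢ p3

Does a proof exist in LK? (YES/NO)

Derivation (root first):
[∨L] p3, (p3 ∨ (p3 → p3)) ⊢ p3
  [Ax] p3 ⊢ p3
  [→L] p3, (p3 → p3) ⊢ p3
    [Ax] p3 ⊢ p3
    [Ax] p3 ⊢ p3

Result: YES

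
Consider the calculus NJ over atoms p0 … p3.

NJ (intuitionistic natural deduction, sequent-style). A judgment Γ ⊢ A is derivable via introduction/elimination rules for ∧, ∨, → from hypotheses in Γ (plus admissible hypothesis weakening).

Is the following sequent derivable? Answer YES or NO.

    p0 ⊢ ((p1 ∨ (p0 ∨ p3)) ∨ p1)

Proof tree:
[∨I₁] p0 ⊢ ((p1 ∨ (p0 ∨ p3)) ∨ p1)
  [∨I₂] p0 ⊢ (p1 ∨ (p0 ∨ p3))
    [∨I₁] p0 ⊢ (p0 ∨ p3)
      [Ax] p0 ⊢ p0

Result: YES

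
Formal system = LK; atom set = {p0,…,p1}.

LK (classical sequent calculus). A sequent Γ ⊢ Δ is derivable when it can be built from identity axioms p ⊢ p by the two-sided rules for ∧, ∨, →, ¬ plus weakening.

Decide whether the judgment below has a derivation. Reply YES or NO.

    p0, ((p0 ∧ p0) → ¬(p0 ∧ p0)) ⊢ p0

Proof tree:
[→L] p0, ((p0 ∧ p0) → ¬(p0 ∧ p0)) ⊢ p0
  [∧R] p0 ⊢ p0, (p0 ∧ p0)
    [WR] p0 ⊢ p0, p0
      [Ax] p0 ⊢ p0
    [WR] p0 ⊢ p0, p0
      [Ax] p0 ⊢ p0
  [¬L] p0, ¬(p0 ∧ p0) ⊢ p0
    [∧R] p0 ⊢ p0, (p0 ∧ p0)
      [WR] p0 ⊢ p0, p0
        [Ax] p0 ⊢ p0
      [WR] p0 ⊢ p0, p0
        [Ax] p0 ⊢ p0

Result: YES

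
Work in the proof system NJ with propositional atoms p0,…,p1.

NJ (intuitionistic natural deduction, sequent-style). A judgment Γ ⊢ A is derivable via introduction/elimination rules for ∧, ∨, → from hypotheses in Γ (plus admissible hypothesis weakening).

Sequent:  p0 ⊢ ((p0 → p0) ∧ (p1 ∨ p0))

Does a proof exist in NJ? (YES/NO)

Derivation (root first):
[∧I] p0 ⊢ ((p0 → p0) ∧ (p1 ∨ p0))
  [→I]  ⊢ (p0 → p0)
    [Ax] p0 ⊢ p0
  [Wk] p0, p0 ⊢ (p1 ∨ p0)
    [∨I₂] p0 ⊢ (p1 ∨ p0)
      [Ax] p0 ⊢ p0

Result: YES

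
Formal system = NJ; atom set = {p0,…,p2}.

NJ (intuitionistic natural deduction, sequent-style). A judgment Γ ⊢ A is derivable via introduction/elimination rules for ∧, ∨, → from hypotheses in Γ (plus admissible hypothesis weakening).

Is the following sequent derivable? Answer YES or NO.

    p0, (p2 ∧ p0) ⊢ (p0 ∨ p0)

Derivation (root first):
[∨I₂] p0, (p2 ∧ p0) ⊢ (p0 ∨ p0)
  [Wk] p0, (p2 ∧ p0) ⊢ p0
    [Ax] p0 ⊢ p0

Result: YES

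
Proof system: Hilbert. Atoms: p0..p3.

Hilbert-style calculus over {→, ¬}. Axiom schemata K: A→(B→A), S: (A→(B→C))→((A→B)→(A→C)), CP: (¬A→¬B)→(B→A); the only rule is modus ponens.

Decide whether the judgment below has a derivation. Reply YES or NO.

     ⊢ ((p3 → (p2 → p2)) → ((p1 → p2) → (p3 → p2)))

Enumerate valuations to refute Γ ⊢ Δ:
  v=0000: Γ:[] Δ:[((p3 → (p2 → p2)) → ((p1 → p2) → (p3 → p2)))=T] refutes=False
  v=0001: Γ:[] Δ:[((p3 → (p2 → p2)) → ((p1 → p2) → (p3 → p2)))=F] refutes=True  ← countermodel

Result: NO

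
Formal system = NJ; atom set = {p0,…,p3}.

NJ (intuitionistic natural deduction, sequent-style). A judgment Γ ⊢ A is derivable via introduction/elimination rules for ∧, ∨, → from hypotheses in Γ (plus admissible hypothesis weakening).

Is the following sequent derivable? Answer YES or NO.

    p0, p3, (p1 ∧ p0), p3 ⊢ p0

Proof tree:
[Wk] p0, p3, (p1 ∧ p0), p3 ⊢ p0
  [Wk] p0, p3, (p1 ∧ p0) ⊢ p0
    [Wk] p0, p3 ⊢ p0
      [Ax] p0 ⊢ p0

Result: YES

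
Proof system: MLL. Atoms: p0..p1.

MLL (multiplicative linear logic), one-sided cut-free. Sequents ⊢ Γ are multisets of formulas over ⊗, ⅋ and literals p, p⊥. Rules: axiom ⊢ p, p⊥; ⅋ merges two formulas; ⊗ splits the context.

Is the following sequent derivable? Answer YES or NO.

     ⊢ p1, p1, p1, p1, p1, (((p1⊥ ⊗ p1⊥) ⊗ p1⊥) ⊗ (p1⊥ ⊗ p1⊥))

Proof tree:
[⊗]  ⊢ p1, p1, p1, p1, p1, (((p1⊥ ⊗ p1⊥) ⊗ p1⊥) ⊗ (p1⊥ ⊗ p1⊥))
  [⊗]  ⊢ p1, p1, p1, ((p1⊥ ⊗ p1⊥) ⊗ p1⊥)
    [⊗]  ⊢ p1, p1, (p1⊥ ⊗ p1⊥)
      [Ax]  ⊢ p1, p1⊥
      [Ax]  ⊢ p1, p1⊥
    [Ax]  ⊢ p1, p1⊥
  [⊗]  ⊢ p1, p1, (p1⊥ ⊗ p1⊥)
    [Ax]  ⊢ p1, p1⊥
    [Ax]  ⊢ p1, p1⊥

Result: YES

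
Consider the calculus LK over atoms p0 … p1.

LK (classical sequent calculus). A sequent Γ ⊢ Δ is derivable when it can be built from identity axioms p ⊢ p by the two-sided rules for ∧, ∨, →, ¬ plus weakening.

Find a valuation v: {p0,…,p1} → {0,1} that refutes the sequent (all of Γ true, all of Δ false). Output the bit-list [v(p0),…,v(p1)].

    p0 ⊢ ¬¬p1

Truth-table refutation:
  v=00: Γ:[p0=F] Δ:[¬¬p1=F] refutes=False
  v=01: Γ:[p0=F] Δ:[¬¬p1=T] refutes=False
  v=10: Γ:[p0=T] Δ:[¬¬p1=F] refutes=True  ← countermodel

Result: [1, 0]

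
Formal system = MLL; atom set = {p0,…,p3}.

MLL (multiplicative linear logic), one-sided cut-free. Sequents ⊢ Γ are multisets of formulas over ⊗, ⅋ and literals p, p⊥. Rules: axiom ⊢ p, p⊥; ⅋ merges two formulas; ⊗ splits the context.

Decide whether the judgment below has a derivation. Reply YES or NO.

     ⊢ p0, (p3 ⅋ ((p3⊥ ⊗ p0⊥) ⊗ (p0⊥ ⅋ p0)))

Proof tree:
[⅋]  ⊢ p0, (p3 ⅋ ((p3⊥ ⊗ p0⊥) ⊗ (p0⊥ ⅋ p0)))
  [⊗]  ⊢ p3, p0, ((p3⊥ ⊗ p0⊥) ⊗ (p0⊥ ⅋ p0))
    [⊗]  ⊢ p3, p0, (p3⊥ ⊗ p0⊥)
      [Ax]  ⊢ p3, p3⊥
      [Ax]  ⊢ p0, p0⊥
    [⅋]  ⊢ (p0⊥ ⅋ p0)
      [Ax]  ⊢ p0, p0⊥

Result: YES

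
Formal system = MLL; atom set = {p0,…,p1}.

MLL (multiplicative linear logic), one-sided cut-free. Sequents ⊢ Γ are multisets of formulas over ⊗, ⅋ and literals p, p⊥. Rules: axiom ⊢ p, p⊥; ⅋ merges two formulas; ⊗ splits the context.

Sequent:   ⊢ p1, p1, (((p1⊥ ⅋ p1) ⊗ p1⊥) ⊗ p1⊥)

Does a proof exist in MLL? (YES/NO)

Derivation (root first):
[⊗]  ⊢ p1, p1, (((p1⊥ ⅋ p1) ⊗ p1⊥) ⊗ p1⊥)
  [⊗]  ⊢ p1, ((p1⊥ ⅋ p1) ⊗ p1⊥)
    [⅋]  ⊢ (p1⊥ ⅋ p1)
      [Ax]  ⊢ p1, p1⊥
    [Ax]  ⊢ p1, p1⊥
  [Ax]  ⊢ p1, p1⊥

Result: YES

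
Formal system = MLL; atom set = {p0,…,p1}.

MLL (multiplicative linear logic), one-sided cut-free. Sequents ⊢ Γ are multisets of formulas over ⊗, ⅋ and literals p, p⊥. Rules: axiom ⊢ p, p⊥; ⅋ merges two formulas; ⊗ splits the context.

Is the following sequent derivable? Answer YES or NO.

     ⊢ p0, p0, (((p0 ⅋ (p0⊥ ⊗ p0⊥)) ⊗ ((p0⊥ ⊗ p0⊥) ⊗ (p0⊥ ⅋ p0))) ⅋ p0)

Derivation (root first):
[⅋]  ⊢ p0, p0, (((p0 ⅋ (p0⊥ ⊗ p0⊥)) ⊗ ((p0⊥ ⊗ p0⊥) ⊗ (p0⊥ ⅋ p0))) ⅋ p0)
  [⊗]  ⊢ p0, p0, p0, ((p0 ⅋ (p0⊥ ⊗ p0⊥)) ⊗ ((p0⊥ ⊗ p0⊥) ⊗ (p0⊥ ⅋ p0)))
    [⅋]  ⊢ p0, (p0 ⅋ (p0⊥ ⊗ p0⊥))
      [⊗]  ⊢ p0, p0, (p0⊥ ⊗ p0⊥)
        [Ax]  ⊢ p0, p0⊥
        [Ax]  ⊢ p0, p0⊥
    [⊗]  ⊢ p0, p0, ((p0⊥ ⊗ p0⊥) ⊗ (p0⊥ ⅋ p0))
      [⊗]  ⊢ p0, p0, (p0⊥ ⊗ p0⊥)
        [Ax]  ⊢ p0, p0⊥
        [Ax]  ⊢ p0, p0⊥
      [⅋]  ⊢ (p0⊥ ⅋ p0)
        [Ax]  ⊢ p0, p0⊥

Result: YES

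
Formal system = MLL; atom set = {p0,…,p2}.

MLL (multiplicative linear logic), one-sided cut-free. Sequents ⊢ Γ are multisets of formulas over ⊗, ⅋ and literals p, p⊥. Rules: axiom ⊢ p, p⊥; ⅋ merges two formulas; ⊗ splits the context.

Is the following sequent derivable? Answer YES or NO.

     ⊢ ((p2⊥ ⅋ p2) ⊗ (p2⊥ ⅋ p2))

Derivation (root first):
[⊗]  ⊢ ((p2⊥ ⅋ p2) ⊗ (p2⊥ ⅋ p2))
  [⅋]  ⊢ (p2⊥ ⅋ p2)
    [Ax]  ⊢ p2, p2⊥
  [⅋]  ⊢ (p2⊥ ⅋ p2)
    [Ax]  ⊢ p2, p2⊥

Result: YES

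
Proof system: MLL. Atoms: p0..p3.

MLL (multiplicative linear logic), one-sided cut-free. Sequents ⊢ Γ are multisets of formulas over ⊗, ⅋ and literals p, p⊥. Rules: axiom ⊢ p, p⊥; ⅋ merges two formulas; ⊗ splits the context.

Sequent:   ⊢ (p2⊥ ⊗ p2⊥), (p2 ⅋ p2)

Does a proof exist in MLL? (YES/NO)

Derivation trace:
[⅋]  ⊢ (p2⊥ ⊗ p2⊥), (p2 ⅋ p2)
  [⊗]  ⊢ p2, p2, (p2⊥ ⊗ p2⊥)
    [Ax]  ⊢ p2, p2⊥
    [Ax]  ⊢ p2, p2⊥

Result: YES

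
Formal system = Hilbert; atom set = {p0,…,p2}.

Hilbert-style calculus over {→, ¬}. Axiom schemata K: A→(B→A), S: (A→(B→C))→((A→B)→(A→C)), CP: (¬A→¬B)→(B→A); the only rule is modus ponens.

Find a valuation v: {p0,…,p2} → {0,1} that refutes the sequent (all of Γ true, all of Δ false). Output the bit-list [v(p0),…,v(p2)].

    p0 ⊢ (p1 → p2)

Enumerate valuations to refute Γ ⊢ Δ:
  v=000: Γ:[p0=F] Δ:[(p1 → p2)=T] refutes=False
  v=001: Γ:[p0=F] Δ:[(p1 → p2)=T] refutes=False
  v=010: Γ:[p0=F] Δ:[(p1 → p2)=F] refutes=False
  v=011: Γ:[p0=F] Δ:[(p1 → p2)=T] refutes=False
  v=100: Γ:[p0=T] Δ:[(p1 → p2)=T] refutes=False
  v=101: Γ:[p0=T] Δ:[(p1 → p2)=T] refutes=False
  v=110: Γ:[p0=T] Δ:[(p1 → p2)=F] refutes=True  ← countermodel

Result: [1, 1, 0]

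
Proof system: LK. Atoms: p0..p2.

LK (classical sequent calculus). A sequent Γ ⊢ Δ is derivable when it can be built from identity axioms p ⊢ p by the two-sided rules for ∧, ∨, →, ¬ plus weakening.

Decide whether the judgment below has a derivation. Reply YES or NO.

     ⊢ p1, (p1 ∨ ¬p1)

Derivation (root first):
[∨R]  ⊢ p1, (p1 ∨ ¬p1)
  [WR]  ⊢ p1, ¬p1, p1
    [¬R]  ⊢ p1, ¬p1
      [Ax] p1 ⊢ p1

Result: YES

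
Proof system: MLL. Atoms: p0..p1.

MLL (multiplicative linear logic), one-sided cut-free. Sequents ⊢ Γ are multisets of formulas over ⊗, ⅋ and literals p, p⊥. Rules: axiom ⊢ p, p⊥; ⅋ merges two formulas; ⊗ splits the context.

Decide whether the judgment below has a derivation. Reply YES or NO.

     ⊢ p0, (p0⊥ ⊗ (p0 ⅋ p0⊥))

Derivation (root first):
[⊗]  ⊢ p0, (p0⊥ ⊗ (p0 ⅋ p0⊥))
  [Ax]  ⊢ p0, p0⊥
  [⅋]  ⊢ (p0 ⅋ p0⊥)
    [Ax]  ⊢ p0, p0⊥

Result: YES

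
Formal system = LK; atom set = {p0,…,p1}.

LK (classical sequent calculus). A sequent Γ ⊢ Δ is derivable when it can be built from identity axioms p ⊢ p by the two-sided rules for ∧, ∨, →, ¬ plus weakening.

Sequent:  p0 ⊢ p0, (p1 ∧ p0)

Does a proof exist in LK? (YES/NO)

Derivation (root first):
[∧R] p0 ⊢ p0, (p1 ∧ p0)
  [WR] p0 ⊢ p0, p1
    [Ax] p0 ⊢ p0
  [Ax] p0 ⊢ p0

Result: YES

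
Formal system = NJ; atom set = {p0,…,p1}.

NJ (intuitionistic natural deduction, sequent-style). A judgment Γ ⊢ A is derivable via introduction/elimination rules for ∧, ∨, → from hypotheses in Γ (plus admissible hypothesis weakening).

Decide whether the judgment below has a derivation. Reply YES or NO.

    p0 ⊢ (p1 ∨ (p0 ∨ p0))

Derivation (root first):
[∨I₂] p0 ⊢ (p1 ∨ (p0 ∨ p0))
  [∨I₂] p0 ⊢ (p0 ∨ p0)
    [Ax] p0 ⊢ p0

Result: YES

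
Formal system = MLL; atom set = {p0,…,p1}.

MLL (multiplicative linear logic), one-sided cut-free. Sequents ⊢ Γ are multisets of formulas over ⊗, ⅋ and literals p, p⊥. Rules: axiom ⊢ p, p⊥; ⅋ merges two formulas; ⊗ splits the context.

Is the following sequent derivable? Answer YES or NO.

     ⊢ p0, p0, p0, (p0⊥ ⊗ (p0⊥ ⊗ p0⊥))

Derivation trace:
[⊗]  ⊢ p0, p0, p0, (p0⊥ ⊗ (p0⊥ ⊗ p0⊥))
  [Ax]  ⊢ p0, p0⊥
  [⊗]  ⊢ p0, p0, (p0⊥ ⊗ p0⊥)
    [Ax]  ⊢ p0, p0⊥
    [Ax]  ⊢ p0, p0⊥

Result: YES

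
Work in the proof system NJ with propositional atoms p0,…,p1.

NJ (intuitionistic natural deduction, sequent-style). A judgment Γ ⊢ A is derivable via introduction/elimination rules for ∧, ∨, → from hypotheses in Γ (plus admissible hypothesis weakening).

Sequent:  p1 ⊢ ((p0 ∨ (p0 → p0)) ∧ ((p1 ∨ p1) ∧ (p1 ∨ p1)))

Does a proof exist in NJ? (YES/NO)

Derivation trace:
[∧I] p1 ⊢ ((p0 ∨ (p0 → p0)) ∧ ((p1 ∨ p1) ∧ (p1 ∨ p1)))
  [∨I₂]  ⊢ (p0 ∨ (p0 → p0))
    [→I]  ⊢ (p0 → p0)
      [Ax] p0 ⊢ p0
  [∧I] p1 ⊢ ((p1 ∨ p1) ∧ (p1 ∨ p1))
    [∨I₁] p1, p1 ⊢ (p1 ∨ p1)
      [Wk] p1, p1 ⊢ p1
        [Ax] p1 ⊢ p1
    [∨I₁] p1, p1 ⊢ (p1 ∨ p1)
      [Wk] p1, p1 ⊢ p1
        [Ax] p1 ⊢ p1

Result: YES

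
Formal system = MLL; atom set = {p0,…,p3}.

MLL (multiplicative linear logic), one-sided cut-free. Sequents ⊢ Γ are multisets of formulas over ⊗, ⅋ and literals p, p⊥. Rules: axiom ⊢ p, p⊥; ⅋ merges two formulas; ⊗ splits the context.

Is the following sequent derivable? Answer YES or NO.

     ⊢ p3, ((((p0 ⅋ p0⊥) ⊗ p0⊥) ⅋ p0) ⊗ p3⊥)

Derivation (root first):
[⊗]  ⊢ p3, ((((p0 ⅋ p0⊥) ⊗ p0⊥) ⅋ p0) ⊗ p3⊥)
  [⅋]  ⊢ (((p0 ⅋ p0⊥) ⊗ p0⊥) ⅋ p0)
    [⊗]  ⊢ p0, ((p0 ⅋ p0⊥) ⊗ p0⊥)
      [⅋]  ⊢ (p0 ⅋ p0⊥)
        [Ax]  ⊢ p0, p0⊥
      [Ax]  ⊢ p0, p0⊥
  [Ax]  ⊢ p3, p3⊥

Result: YES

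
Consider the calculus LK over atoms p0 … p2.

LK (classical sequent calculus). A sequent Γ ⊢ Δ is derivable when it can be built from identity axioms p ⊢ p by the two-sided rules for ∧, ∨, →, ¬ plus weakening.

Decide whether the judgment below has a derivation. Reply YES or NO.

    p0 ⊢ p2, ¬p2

Derivation trace:
[WL] p0 ⊢ p2, ¬p2
  [¬R]  ⊢ p2, ¬p2
    [Ax] p2 ⊢ p2

Result: YES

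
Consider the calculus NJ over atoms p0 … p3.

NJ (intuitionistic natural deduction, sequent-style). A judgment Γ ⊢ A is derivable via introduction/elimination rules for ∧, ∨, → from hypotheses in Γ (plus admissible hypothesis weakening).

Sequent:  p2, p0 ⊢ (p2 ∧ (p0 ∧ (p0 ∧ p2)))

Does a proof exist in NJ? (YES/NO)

Proof tree:
[∧I] p2, p0 ⊢ (p2 ∧ (p0 ∧ (p0 ∧ p2)))
  [Ax] p2 ⊢ p2
  [∧I] p2, p0 ⊢ (p0 ∧ (p0 ∧ p2))
    [Ax] p0 ⊢ p0
    [∧I] p2, p0 ⊢ (p0 ∧ p2)
      [Ax] p0 ⊢ p0
      [Ax] p2 ⊢ p2

Result: YES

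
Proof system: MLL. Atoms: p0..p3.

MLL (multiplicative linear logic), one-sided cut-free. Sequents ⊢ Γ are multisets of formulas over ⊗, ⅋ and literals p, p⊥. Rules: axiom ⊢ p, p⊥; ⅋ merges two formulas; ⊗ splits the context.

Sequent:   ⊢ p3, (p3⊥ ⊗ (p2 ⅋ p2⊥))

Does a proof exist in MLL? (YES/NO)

Proof tree:
[⊗]  ⊢ p3, (p3⊥ ⊗ (p2 ⅋ p2⊥))
  [Ax]  ⊢ p3, p3⊥
  [⅋]  ⊢ (p2 ⅋ p2⊥)
    [Ax]  ⊢ p2, p2⊥

Result: YES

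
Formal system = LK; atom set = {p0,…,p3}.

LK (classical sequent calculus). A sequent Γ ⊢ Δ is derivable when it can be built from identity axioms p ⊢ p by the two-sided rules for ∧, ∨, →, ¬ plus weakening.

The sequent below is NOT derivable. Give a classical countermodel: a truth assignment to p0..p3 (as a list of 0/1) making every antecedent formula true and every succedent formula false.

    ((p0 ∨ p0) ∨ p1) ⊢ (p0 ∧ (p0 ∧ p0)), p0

Enumerate valuations to refute Γ ⊢ Δ:
  v=0000: Γ:[((p0 ∨ p0) ∨ p1)=F] Δ:[(p0 ∧ (p0 ∧ p0))=F, p0=F] refutes=False
  v=0001: Γ:[((p0 ∨ p0) ∨ p1)=F] Δ:[(p0 ∧ (p0 ∧ p0))=F, p0=F] refutes=False
  v=0010: Γ:[((p0 ∨ p0) ∨ p1)=F] Δ:[(p0 ∧ (p0 ∧ p0))=F, p0=F] refutes=False
  v=0011: Γ:[((p0 ∨ p0) ∨ p1)=F] Δ:[(p0 ∧ (p0 ∧ p0))=F, p0=F] refutes=False
  v=0100: Γ:[((p0 ∨ p0) ∨ p1)=T] Δ:[(p0 ∧ (p0 ∧ p0))=F, p0=F] refutes=True  ← countermodel

Result: [0, 1, 0, 0]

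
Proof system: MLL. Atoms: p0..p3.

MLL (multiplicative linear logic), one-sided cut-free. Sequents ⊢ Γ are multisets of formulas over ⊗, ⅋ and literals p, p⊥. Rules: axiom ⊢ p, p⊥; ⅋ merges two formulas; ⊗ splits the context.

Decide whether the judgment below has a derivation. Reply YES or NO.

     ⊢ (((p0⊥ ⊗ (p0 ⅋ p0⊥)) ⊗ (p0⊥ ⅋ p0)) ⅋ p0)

Derivation (root first):
[⅋]  ⊢ (((p0⊥ ⊗ (p0 ⅋ p0⊥)) ⊗ (p0⊥ ⅋ p0)) ⅋ p0)
  [⊗]  ⊢ p0, ((p0⊥ ⊗ (p0 ⅋ p0⊥)) ⊗ (p0⊥ ⅋ p0))
    [⊗]  ⊢ p0, (p0⊥ ⊗ (p0 ⅋ p0⊥))
      [Ax]  ⊢ p0, p0⊥
      [⅋]  ⊢ (p0 ⅋ p0⊥)
        [Ax]  ⊢ p0, p0⊥
    [⅋]  ⊢ (p0⊥ ⅋ p0)
      [Ax]  ⊢ p0, p0⊥

Result: YES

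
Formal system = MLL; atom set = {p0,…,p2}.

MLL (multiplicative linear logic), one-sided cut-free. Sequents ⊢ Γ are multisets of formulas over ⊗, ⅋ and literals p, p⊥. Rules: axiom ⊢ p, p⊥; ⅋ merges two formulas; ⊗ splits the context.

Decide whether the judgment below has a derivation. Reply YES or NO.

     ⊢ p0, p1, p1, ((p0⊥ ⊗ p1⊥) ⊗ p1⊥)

Derivation (root first):
[⊗]  ⊢ p0, p1, p1, ((p0⊥ ⊗ p1⊥) ⊗ p1⊥)
  [⊗]  ⊢ p0, p1, (p0⊥ ⊗ p1⊥)
    [Ax]  ⊢ p0, p0⊥
    [Ax]  ⊢ p1, p1⊥
  [Ax]  ⊢ p1, p1⊥

Result: YES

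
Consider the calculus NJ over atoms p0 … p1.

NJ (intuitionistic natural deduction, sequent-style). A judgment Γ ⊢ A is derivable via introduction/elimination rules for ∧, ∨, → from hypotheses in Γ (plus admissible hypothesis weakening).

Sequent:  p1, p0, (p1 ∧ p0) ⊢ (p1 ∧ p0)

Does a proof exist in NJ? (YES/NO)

Proof tree:
[Wk] p1, p0, (p1 ∧ p0) ⊢ (p1 ∧ p0)
  [∧I] p1, p0 ⊢ (p1 ∧ p0)
    [Ax] p1 ⊢ p1
    [Ax] p0 ⊢ p0

Result: YES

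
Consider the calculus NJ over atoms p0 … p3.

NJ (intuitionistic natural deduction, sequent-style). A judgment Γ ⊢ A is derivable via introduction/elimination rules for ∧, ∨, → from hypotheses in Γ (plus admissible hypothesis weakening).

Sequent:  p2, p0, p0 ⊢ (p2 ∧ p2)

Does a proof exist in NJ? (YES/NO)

Derivation (root first):
[Wk] p2, p0, p0 ⊢ (p2 ∧ p2)
  [∧I] p2, p0 ⊢ (p2 ∧ p2)
    [Wk] p2, p0 ⊢ p2
      [Ax] p2 ⊢ p2
    [Ax] p2 ⊢ p2

Result: YES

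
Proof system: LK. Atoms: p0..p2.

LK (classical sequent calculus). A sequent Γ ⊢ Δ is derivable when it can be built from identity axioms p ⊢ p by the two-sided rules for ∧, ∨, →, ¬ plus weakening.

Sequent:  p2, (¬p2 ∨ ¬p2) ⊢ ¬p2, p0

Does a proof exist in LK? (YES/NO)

Derivation (root first):
[∨L] p2, (¬p2 ∨ ¬p2) ⊢ ¬p2, p0
  [¬L] p2, ¬p2 ⊢ 
    [Ax] p2 ⊢ p2
  [WR] ¬p2 ⊢ ¬p2, p0
    [¬L] ¬p2 ⊢ ¬p2
      [¬R]  ⊢ p2, ¬p2
        [Ax] p2 ⊢ p2

Result: YES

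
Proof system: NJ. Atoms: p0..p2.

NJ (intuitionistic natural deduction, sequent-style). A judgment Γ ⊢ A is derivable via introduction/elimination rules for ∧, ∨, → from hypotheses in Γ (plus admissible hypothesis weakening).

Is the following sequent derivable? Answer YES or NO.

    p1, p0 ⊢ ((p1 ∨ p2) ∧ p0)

Derivation trace:
[∧I] p1, p0 ⊢ ((p1 ∨ p2) ∧ p0)
  [∨I₁] p1 ⊢ (p1 ∨ p2)
    [Ax] p1 ⊢ p1
  [Ax] p0 ⊢ p0

Result: YES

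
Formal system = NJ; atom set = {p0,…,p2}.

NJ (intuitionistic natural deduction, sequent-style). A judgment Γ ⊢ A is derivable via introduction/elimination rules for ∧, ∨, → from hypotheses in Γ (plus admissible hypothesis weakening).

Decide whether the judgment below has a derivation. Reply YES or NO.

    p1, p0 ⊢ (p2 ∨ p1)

Derivation (root first):
[∨I₂] p1, p0 ⊢ (p2 ∨ p1)
  [Wk] p1, p0 ⊢ p1
    [Ax] p1 ⊢ p1

Result: YES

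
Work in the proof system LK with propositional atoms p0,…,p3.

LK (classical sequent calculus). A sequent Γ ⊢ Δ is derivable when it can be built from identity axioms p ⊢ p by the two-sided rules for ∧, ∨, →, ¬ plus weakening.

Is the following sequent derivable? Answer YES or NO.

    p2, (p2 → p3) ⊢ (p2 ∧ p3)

Derivation (root first):
[→L] p2, (p2 → p3) ⊢ (p2 ∧ p3)
  [Ax] p2 ⊢ p2
  [∧R] p2, p3 ⊢ (p2 ∧ p3)
    [Ax] p2 ⊢ p2
    [Ax] p3 ⊢ p3

Result: YES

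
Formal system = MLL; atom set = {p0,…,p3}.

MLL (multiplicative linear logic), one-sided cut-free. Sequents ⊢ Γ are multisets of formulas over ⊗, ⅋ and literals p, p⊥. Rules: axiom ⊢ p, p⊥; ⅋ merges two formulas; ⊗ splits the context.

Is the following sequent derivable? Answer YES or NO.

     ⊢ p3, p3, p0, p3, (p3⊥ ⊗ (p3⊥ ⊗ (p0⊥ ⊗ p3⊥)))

Proof tree:
[⊗]  ⊢ p3, p3, p0, p3, (p3⊥ ⊗ (p3⊥ ⊗ (p0⊥ ⊗ p3⊥)))
  [Ax]  ⊢ p3, p3⊥
  [⊗]  ⊢ p3, p0, p3, (p3⊥ ⊗ (p0⊥ ⊗ p3⊥))
    [Ax]  ⊢ p3, p3⊥
    [⊗]  ⊢ p0, p3, (p0⊥ ⊗ p3⊥)
      [Ax]  ⊢ p0, p0⊥
      [Ax]  ⊢ p3, p3⊥

Result: YES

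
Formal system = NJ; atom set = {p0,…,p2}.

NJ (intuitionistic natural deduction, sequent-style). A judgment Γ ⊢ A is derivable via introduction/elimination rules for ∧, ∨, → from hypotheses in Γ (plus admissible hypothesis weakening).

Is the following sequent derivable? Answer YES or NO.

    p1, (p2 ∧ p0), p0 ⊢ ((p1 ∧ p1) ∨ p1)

Derivation (root first):
[Wk] p1, (p2 ∧ p0), p0 ⊢ ((p1 ∧ p1) ∨ p1)
  [Wk] p1, (p2 ∧ p0) ⊢ ((p1 ∧ p1) ∨ p1)
    [∨I₁] p1 ⊢ ((p1 ∧ p1) ∨ p1)
      [∧I] p1 ⊢ (p1 ∧ p1)
        [Ax] p1 ⊢ p1
        [Ax] p1 ⊢ p1

Result: YES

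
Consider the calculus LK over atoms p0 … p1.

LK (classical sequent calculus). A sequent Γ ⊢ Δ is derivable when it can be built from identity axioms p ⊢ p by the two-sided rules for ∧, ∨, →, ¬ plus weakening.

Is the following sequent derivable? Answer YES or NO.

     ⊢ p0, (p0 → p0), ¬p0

Derivation (root first):
[¬R]  ⊢ p0, (p0 → p0), ¬p0
  [WL] p0 ⊢ p0, (p0 → p0)
    [→R]  ⊢ p0, (p0 → p0)
      [WR] p0 ⊢ p0, p0
        [Ax] p0 ⊢ p0

Result: YES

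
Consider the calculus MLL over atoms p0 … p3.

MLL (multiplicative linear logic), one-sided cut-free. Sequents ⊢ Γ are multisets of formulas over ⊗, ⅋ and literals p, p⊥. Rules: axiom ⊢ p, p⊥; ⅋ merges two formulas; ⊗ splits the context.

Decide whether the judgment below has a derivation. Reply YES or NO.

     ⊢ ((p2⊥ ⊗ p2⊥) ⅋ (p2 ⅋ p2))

Proof tree:
[⅋]  ⊢ ((p2⊥ ⊗ p2⊥) ⅋ (p2 ⅋ p2))
  [⅋]  ⊢ (p2⊥ ⊗ p2⊥), (p2 ⅋ p2)
    [⊗]  ⊢ p2, p2, (p2⊥ ⊗ p2⊥)
      [Ax]  ⊢ p2, p2⊥
      [Ax]  ⊢ p2, p2⊥

Result: YES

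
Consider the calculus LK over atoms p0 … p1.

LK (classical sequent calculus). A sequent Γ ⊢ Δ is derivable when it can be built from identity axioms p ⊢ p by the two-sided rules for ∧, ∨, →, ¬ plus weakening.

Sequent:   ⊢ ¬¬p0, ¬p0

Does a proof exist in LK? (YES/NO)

Proof tree:
[¬R]  ⊢ ¬¬p0, ¬p0
  [¬R] p0 ⊢ ¬¬p0
    [¬L] p0, ¬p0 ⊢ 
      [Ax] p0 ⊢ p0

Result: YES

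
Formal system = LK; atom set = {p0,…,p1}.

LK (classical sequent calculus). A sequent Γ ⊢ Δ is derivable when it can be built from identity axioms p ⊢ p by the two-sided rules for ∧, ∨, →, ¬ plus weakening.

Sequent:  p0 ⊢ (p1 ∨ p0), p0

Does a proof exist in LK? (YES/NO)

Derivation trace:
[WR] p0 ⊢ (p1 ∨ p0), p0
  [∨R] p0 ⊢ (p1 ∨ p0)
    [WR] p0 ⊢ p0, p1
      [Ax] p0 ⊢ p0

Result: YES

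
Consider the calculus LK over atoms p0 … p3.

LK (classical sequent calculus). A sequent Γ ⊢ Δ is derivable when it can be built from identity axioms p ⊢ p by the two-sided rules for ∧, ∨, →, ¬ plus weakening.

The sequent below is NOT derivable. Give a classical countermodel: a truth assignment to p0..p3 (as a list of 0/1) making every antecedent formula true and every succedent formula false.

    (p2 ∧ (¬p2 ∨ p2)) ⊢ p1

Truth-table refutation:
  v=0000: Γ:[(p2 ∧ (¬p2 ∨ p2))=F] Δ:[p1=F] refutes=False
  v=0001: Γ:[(p2 ∧ (¬p2 ∨ p2))=F] Δ:[p1=F] refutes=False
  v=0010: Γ:[(p2 ∧ (¬p2 ∨ p2))=T] Δ:[p1=F] refutes=True  ← countermodel

Result: [0, 0, 1, 0]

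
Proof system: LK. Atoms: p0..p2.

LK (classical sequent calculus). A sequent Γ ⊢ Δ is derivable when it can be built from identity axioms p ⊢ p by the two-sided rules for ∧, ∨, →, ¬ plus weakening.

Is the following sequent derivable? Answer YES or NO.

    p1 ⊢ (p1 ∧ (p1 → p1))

Proof tree:
[∧R] p1 ⊢ (p1 ∧ (p1 → p1))
  [Ax] p1 ⊢ p1
  [→R]  ⊢ (p1 → p1)
    [Ax] p1 ⊢ p1

Result: YES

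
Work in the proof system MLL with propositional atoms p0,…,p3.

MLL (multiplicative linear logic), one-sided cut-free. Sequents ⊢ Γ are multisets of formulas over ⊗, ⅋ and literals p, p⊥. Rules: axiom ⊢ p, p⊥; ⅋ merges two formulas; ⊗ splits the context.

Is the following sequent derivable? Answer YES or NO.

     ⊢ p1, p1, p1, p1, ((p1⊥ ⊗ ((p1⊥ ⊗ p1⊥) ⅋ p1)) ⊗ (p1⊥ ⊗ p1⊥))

Derivation (root first):
[⊗]  ⊢ p1, p1, p1, p1, ((p1⊥ ⊗ ((p1⊥ ⊗ p1⊥) ⅋ p1)) ⊗ (p1⊥ ⊗ p1⊥))
  [⊗]  ⊢ p1, p1, (p1⊥ ⊗ ((p1⊥ ⊗ p1⊥) ⅋ p1))
    [Ax]  ⊢ p1, p1⊥
    [⅋]  ⊢ p1, ((p1⊥ ⊗ p1⊥) ⅋ p1)
      [⊗]  ⊢ p1, p1, (p1⊥ ⊗ p1⊥)
        [Ax]  ⊢ p1, p1⊥
        [Ax]  ⊢ p1, p1⊥
  [⊗]  ⊢ p1, p1, (p1⊥ ⊗ p1⊥)
    [Ax]  ⊢ p1, p1⊥
    [Ax]  ⊢ p1, p1⊥

Result: YES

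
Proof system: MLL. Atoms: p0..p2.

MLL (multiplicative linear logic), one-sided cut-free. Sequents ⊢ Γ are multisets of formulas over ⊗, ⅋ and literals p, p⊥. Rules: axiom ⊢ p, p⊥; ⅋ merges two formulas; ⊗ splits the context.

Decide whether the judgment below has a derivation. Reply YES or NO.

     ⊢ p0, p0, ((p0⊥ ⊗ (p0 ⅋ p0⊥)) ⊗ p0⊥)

Derivation trace:
[⊗]  ⊢ p0, p0, ((p0⊥ ⊗ (p0 ⅋ p0⊥)) ⊗ p0⊥)
  [⊗]  ⊢ p0, (p0⊥ ⊗ (p0 ⅋ p0⊥))
    [Ax]  ⊢ p0, p0⊥
    [⅋]  ⊢ (p0 ⅋ p0⊥)
      [Ax]  ⊢ p0, p0⊥
  [Ax]  ⊢ p0, p0⊥

Result: YES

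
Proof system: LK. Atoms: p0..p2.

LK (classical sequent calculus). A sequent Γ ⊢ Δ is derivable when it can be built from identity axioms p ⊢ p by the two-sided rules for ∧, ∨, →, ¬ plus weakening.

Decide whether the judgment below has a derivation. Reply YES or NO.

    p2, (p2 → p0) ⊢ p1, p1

Enumerate valuations to refute Γ ⊢ Δ:
  v=000: Γ:[p2=F, (p2 → p0)=T] Δ:[p1=F, p1=F] refutes=False
  v=001: Γ:[p2=T, (p2 → p0)=F] Δ:[p1=F, p1=F] refutes=False
  v=010: Γ:[p2=F, (p2 → p0)=T] Δ:[p1=T, p1=T] refutes=False
  v=011: Γ:[p2=T, (p2 → p0)=F] Δ:[p1=T, p1=T] refutes=False
  v=100: Γ:[p2=F, (p2 → p0)=T] Δ:[p1=F, p1=F] refutes=False
  v=101: Γ:[p2=T, (p2 → p0)=T] Δ:[p1=F, p1=F] refutes=True  ← countermodel

Result: NO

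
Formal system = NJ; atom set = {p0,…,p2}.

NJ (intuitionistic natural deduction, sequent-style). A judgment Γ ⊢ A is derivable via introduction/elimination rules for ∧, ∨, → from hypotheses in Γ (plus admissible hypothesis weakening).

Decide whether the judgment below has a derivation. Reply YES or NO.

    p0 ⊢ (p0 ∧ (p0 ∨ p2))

Derivation trace:
[∧I] p0 ⊢ (p0 ∧ (p0 ∨ p2))
  [Ax] p0 ⊢ p0
  [∨I₁] p0 ⊢ (p0 ∨ p2)
    [Ax] p0 ⊢ p0

Result: YES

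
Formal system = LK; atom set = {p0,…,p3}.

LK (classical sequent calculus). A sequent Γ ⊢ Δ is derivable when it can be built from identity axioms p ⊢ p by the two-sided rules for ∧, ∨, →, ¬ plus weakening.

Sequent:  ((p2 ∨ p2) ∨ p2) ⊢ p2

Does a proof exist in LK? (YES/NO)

Derivation trace:
[∨L] ((p2 ∨ p2) ∨ p2) ⊢ p2
  [∨L] (p2 ∨ p2) ⊢ p2
    [Ax] p2 ⊢ p2
    [Ax] p2 ⊢ p2
  [Ax] p2 ⊢ p2

Result: YES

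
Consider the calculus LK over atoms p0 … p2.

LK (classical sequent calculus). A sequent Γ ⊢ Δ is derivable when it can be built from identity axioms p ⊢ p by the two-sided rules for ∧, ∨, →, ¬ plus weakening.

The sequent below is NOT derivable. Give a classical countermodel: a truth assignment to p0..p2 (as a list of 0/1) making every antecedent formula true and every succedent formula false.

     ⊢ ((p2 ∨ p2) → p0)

Enumerate valuations to refute Γ ⊢ Δ:
  v=000: Γ:[] Δ:[((p2 ∨ p2) → p0)=T] refutes=False
  v=001: Γ:[] Δ:[((p2 ∨ p2) → p0)=F] refutes=True  ← countermodel

Result: [0, 0, 1]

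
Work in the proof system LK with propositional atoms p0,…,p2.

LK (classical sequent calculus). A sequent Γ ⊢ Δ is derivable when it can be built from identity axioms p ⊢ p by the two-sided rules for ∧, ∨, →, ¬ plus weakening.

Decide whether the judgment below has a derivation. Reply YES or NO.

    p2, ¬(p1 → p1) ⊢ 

Proof tree:
[¬L] p2, ¬(p1 → p1) ⊢ 
  [WL] p2 ⊢ (p1 → p1)
    [→R]  ⊢ (p1 → p1)
      [Ax] p1 ⊢ p1

Result: YES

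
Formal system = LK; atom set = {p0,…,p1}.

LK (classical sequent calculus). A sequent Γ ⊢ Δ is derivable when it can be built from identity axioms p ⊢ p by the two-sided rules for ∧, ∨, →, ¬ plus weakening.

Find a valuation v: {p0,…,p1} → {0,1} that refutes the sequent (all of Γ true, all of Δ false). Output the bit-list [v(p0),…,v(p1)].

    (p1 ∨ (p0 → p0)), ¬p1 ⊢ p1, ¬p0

Enumerate valuations to refute Γ ⊢ Δ:
  v=00: Γ:[(p1 ∨ (p0 → p0))=T, ¬p1=T] Δ:[p1=F, ¬p0=T] refutes=False
  v=01: Γ:[(p1 ∨ (p0 → p0))=T, ¬p1=F] Δ:[p1=T, ¬p0=T] refutes=False
  v=10: Γ:[(p1 ∨ (p0 → p0))=T, ¬p1=T] Δ:[p1=F, ¬p0=F] refutes=True  ← countermodel

Result: [1, 0]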